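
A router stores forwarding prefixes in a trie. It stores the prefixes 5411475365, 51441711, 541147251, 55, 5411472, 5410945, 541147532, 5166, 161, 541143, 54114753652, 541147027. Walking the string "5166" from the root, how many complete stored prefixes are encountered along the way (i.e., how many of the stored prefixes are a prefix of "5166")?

1

Check each prefix of "5166" against the stored set — each match is an end-marker on the path.
Prefixes of the query that are stored words: "5166"
Count: 1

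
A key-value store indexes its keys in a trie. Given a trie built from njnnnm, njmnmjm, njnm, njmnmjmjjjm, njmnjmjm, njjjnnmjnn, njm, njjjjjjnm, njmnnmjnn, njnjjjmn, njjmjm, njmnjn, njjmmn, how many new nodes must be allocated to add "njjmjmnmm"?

3

The longest prefix of "njjmjmnmm" already in the trie is "njjmjm" (length 6).
Each of the 3 remaining characters creates one node.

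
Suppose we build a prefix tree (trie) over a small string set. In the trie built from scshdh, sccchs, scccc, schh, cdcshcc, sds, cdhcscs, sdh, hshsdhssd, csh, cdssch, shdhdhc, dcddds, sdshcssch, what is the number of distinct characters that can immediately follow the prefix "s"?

3

Follow the path "s" to its node, then look at its outgoing edges.
Characters that immediately follow "s" among the stored strings: {c, d, h}.
That node has 3 child edges.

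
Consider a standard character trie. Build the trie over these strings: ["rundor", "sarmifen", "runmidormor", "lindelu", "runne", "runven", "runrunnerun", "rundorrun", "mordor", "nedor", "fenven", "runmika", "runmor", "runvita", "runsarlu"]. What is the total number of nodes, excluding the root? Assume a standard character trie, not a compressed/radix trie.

Trace insertions, counting only characters that open a new branch:
  "rundor" → 6 new (r, u, n, d, o, r)
  "sarmifen" → 8 new (s, a, r, m, i, f, e, n)
  "runmidormor" → prefix "run" already present; 8 new (m, i, d, o, r, m, o, r)
  "lindelu" → 7 new (l, i, n, d, e, l, u)
  "runne" → prefix "run" already present; 2 new (n, e)
  "runven" → prefix "run" already present; 3 new (v, e, n)
  "runrunnerun" → prefix "run" already present; 8 new (r, u, n, n, e, r, u, n)
  "rundorrun" → prefix "rundor" already present; 3 new (r, u, n)
  "mordor" → 6 new (m, o, r, d, o, r)
  "nedor" → 5 new (n, e, d, o, r)
  "fenven" → 6 new (f, e, n, v, e, n)
  "runmika" → prefix "runmi" already present; 2 new (k, a)
  "runmor" → prefix "runm" already present; 2 new (o, r)
  "runvita" → prefix "runv" already present; 3 new (i, t, a)
  "runsarlu" → prefix "run" already present; 5 new (s, a, r, l, u)
Total nodes = 6 + 8 + 8 + 7 + 2 + 3 + 8 + 3 + 6 + 5 + 6 + 2 + 2 + 3 + 5 = 74

74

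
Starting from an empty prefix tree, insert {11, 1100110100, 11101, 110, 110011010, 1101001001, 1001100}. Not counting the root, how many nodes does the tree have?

26

Count nodes per top-level branch (shared prefixes stored once):
  '1'-branch (1001100, 11, 110, 110011010, 1100110100, 1101001001, 11101): 26 nodes
Sum: 26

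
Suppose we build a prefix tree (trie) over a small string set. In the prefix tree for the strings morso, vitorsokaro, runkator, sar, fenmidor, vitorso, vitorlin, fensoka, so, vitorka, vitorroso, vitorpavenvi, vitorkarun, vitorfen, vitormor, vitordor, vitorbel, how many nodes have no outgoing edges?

15

Leaves are exactly the stored words that no other stored word extends.
Those words: "fenmidor", "fensoka", "morso", "runkator", "sar", "so", "vitorbel", "vitordor", "vitorfen", "vitorkarun", "vitorlin", "vitormor", "vitorpavenvi", "vitorroso", "vitorsokaro"
Leaf count: 15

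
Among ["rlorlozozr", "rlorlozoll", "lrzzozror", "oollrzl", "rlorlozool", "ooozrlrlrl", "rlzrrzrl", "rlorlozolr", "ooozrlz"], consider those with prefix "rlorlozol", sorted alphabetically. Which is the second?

rlorlozolr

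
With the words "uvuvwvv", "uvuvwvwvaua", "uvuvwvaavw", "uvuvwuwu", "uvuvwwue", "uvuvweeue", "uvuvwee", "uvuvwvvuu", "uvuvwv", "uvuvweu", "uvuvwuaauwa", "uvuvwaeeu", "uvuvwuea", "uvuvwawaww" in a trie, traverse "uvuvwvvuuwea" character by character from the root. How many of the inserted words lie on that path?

Walk "uvuvwvvuuwea" from the root; an end-of-word marker is hit whenever a stored word is a prefix of "uvuvwvvuuwea".
Prefixes of the query that are stored words: "uvuvwv", "uvuvwvv", "uvuvwvvuu"
Count: 3

3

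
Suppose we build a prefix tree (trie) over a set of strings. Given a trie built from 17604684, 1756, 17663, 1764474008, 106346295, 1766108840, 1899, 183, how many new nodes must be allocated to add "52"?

"52" shares no prefix with any stored word, so all 2 characters open new nodes.
2 − 0 = 2 new nodes.

2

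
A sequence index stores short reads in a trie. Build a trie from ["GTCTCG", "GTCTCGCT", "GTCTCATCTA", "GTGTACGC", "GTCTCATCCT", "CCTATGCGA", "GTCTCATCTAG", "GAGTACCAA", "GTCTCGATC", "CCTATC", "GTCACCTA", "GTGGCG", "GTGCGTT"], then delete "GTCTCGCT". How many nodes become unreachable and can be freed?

Walk "GTCTCGCT" from the leaf back toward the root, removing each node that no remaining word uses.
The suffix "CT" (2 nodes) is used only by "GTCTCGCT"; the node for "GTCTCG" still has the child "A", so pruning stops there.
Nodes removed: 2

2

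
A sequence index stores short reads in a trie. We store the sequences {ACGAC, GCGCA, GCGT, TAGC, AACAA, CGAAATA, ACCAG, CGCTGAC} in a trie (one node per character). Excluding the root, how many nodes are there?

Count nodes per top-level branch (shared prefixes stored once):
  'A'-branch (AACAA, ACCAG, ACGAC): 12 nodes
  'C'-branch (CGAAATA, CGCTGAC): 12 nodes
  'G'-branch (GCGCA, GCGT): 6 nodes
  'T'-branch (TAGC): 4 nodes
Sum: 34

34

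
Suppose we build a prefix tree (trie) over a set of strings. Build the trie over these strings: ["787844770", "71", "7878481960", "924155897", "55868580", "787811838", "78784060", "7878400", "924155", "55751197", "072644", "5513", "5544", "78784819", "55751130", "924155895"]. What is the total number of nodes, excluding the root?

Count nodes per top-level branch (shared prefixes stored once):
  '0'-branch (072644): 6 nodes
  '5'-branch (5513, 5544, 55751130, 55751197, 55868580): 20 nodes
  '7'-branch (71, 787811838, 7878400, 78784060, 787844770, 78784819, 7878481960): 24 nodes
  '9'-branch (924155, 924155895, 924155897): 10 nodes
Sum: 60

60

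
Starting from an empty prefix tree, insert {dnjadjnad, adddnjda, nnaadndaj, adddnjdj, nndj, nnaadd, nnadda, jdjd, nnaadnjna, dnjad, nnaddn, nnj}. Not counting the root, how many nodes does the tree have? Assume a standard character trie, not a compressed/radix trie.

42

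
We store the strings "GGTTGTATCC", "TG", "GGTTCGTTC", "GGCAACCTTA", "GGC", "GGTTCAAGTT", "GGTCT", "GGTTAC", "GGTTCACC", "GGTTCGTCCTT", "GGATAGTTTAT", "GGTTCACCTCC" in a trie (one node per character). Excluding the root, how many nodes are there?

52

Insert word by word; a character creates a node only if that edge doesn't already exist:
  "GGTTGTATCC" → 10 new (G, G, T, T, G, T, A, T, C, C)
  "TG" → 2 new (T, G)
  "GGTTCGTTC" → prefix "GGTT" already present; 5 new (C, G, T, T, C)
  "GGCAACCTTA" → prefix "GG" already present; 8 new (C, A, A, C, C, T, T, A)
  "GGC" → prefix "GGC" already present; 0 new (none)
  "GGTTCAAGTT" → prefix "GGTTC" already present; 5 new (A, A, G, T, T)
  "GGTCT" → prefix "GGT" already present; 2 new (C, T)
  "GGTTAC" → prefix "GGTT" already present; 2 new (A, C)
  "GGTTCACC" → prefix "GGTTCA" already present; 2 new (C, C)
  "GGTTCGTCCTT" → prefix "GGTTCGT" already present; 4 new (C, C, T, T)
  "GGATAGTTTAT" → prefix "GG" already present; 9 new (A, T, A, G, T, T, T, A, T)
  "GGTTCACCTCC" → prefix "GGTTCACC" already present; 3 new (T, C, C)
Total nodes = 10 + 2 + 5 + 8 + 0 + 5 + 2 + 2 + 2 + 4 + 9 + 3 = 52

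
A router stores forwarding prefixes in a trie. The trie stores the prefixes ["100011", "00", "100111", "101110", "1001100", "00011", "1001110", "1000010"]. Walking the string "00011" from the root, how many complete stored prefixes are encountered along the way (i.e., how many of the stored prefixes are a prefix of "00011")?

Traverse "00011" character by character; count nodes along the way that are marked as word ends.
Prefixes of the query that are stored words: "00", "00011"
Count: 2

2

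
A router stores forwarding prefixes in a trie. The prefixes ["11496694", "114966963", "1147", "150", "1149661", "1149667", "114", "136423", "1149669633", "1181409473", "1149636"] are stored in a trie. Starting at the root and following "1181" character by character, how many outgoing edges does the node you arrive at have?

Follow the path "1181" to its node, then look at its outgoing edges.
Distinct next characters after "1181": 4.
That node has 1 child edge.

1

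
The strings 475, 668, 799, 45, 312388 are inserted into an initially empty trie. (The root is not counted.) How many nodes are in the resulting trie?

16

Insert word by word; a character creates a node only if that edge doesn't already exist:
  "475" → 3 new (4, 7, 5)
  "668" → 3 new (6, 6, 8)
  "799" → 3 new (7, 9, 9)
  "45" → prefix "4" already present; 1 new (5)
  "312388" → 6 new (3, 1, 2, 3, 8, 8)
Total nodes = 3 + 3 + 3 + 1 + 6 = 16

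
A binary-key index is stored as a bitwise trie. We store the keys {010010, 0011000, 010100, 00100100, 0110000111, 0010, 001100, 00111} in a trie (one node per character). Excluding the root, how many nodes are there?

29

Count nodes per top-level branch (shared prefixes stored once):
  '0'-branch (0010, 00100100, 001100, 0011000, 00111, 010010, 010100, 0110000111): 29 nodes
Sum: 29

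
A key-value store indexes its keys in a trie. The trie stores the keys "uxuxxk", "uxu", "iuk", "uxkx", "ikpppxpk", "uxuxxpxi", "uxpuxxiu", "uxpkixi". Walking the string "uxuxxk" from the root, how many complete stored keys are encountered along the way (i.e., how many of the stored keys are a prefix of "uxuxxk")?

Walk "uxuxxk" from the root; an end-of-word marker is hit whenever a stored word is a prefix of "uxuxxk".
Prefixes of the query that are stored words: "uxu", "uxuxxk"
Count: 2

2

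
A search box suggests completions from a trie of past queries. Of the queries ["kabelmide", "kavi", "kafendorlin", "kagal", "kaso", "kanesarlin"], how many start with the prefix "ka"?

Traverse to the node for "ka", then collect every word in that subtree.
Matches: "kabelmide", "kafendorlin", "kagal", "kanesarlin", "kaso", "kavi"
Count: 6

6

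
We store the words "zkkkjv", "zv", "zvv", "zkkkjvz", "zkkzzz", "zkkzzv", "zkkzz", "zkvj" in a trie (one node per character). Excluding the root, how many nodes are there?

15

For each word, the new-node count is its length minus the longest prefix already in the trie:
  "zkkkjv" → 6 new (z, k, k, k, j, v)
  "zv" → prefix "z" already present; 1 new (v)
  "zvv" → prefix "zv" already present; 1 new (v)
  "zkkkjvz" → prefix "zkkkjv" already present; 1 new (z)
  "zkkzzz" → prefix "zkk" already present; 3 new (z, z, z)
  "zkkzzv" → prefix "zkkzz" already present; 1 new (v)
  "zkkzz" → prefix "zkkzz" already present; 0 new (none)
  "zkvj" → prefix "zk" already present; 2 new (v, j)
Total nodes = 6 + 1 + 1 + 1 + 3 + 1 + 0 + 2 = 15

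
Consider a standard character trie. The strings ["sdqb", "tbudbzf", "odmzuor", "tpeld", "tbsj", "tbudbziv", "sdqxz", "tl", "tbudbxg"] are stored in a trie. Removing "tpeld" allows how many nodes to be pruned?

4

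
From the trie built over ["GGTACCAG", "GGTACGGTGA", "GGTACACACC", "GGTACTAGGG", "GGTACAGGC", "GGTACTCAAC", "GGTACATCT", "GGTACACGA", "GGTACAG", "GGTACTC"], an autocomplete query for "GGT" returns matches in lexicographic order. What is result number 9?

Words with prefix "GGT", in lexicographic order: "GGTACACACC", "GGTACACGA", "GGTACAG", "GGTACAGGC", "GGTACATCT", "GGTACCAG", "GGTACGGTGA", "GGTACTAGGG", "GGTACTC", "GGTACTCAAC"
Position 9: GGTACTC

GGTACTC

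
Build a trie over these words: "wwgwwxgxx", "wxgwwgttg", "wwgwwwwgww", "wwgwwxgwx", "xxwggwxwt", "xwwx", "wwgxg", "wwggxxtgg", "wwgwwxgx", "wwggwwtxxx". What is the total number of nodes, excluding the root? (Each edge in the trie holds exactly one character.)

50

For each word, the new-node count is its length minus the longest prefix already in the trie:
  "wwgwwxgxx" → 9 new (w, w, g, w, w, x, g, x, x)
  "wxgwwgttg" → prefix "w" already present; 8 new (x, g, w, w, g, t, t, g)
  "wwgwwwwgww" → prefix "wwgww" already present; 5 new (w, w, g, w, w)
  "wwgwwxgwx" → prefix "wwgwwxg" already present; 2 new (w, x)
  "xxwggwxwt" → 9 new (x, x, w, g, g, w, x, w, t)
  "xwwx" → prefix "x" already present; 3 new (w, w, x)
  "wwgxg" → prefix "wwg" already present; 2 new (x, g)
  "wwggxxtgg" → prefix "wwg" already present; 6 new (g, x, x, t, g, g)
  "wwgwwxgx" → prefix "wwgwwxgx" already present; 0 new (none)
  "wwggwwtxxx" → prefix "wwgg" already present; 6 new (w, w, t, x, x, x)
Total nodes = 9 + 8 + 5 + 2 + 9 + 3 + 2 + 6 + 0 + 6 = 50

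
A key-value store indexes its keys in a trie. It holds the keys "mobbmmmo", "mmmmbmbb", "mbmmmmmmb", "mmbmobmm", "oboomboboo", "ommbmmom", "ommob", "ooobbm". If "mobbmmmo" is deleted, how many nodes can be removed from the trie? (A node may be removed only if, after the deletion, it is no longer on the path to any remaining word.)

Walk "mobbmmmo" from the leaf back toward the root, removing each node that no remaining word uses.
The suffix "obbmmmo" (7 nodes) is used only by "mobbmmmo"; the node for "m" still has the child "m", so pruning stops there.
Nodes removed: 7

7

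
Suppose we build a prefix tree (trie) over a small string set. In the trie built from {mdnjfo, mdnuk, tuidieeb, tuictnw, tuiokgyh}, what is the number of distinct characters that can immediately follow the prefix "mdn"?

2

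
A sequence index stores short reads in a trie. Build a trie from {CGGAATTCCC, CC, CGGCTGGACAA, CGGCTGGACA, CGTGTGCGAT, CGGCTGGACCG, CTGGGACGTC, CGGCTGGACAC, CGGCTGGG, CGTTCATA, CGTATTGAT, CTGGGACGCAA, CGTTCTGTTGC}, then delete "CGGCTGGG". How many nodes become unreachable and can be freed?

A node on "CGGCTGGG"'s path can go only if nothing else ends at it or branches off below it.
The suffix "G" (1 node) is used only by "CGGCTGGG"; the node for "CGGCTGG" still has the child "A", so pruning stops there.
Nodes removed: 1

1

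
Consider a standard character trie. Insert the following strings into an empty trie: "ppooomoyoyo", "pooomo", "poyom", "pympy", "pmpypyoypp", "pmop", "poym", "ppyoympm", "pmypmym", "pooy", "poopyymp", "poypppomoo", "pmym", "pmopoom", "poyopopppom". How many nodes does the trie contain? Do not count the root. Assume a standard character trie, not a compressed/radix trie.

Insert word by word; a character creates a node only if that edge doesn't already exist:
  "ppooomoyoyo" → 11 new (p, p, o, o, o, m, o, y, o, y, o)
  "pooomo" → prefix "p" already present; 5 new (o, o, o, m, o)
  "poyom" → prefix "po" already present; 3 new (y, o, m)
  "pympy" → prefix "p" already present; 4 new (y, m, p, y)
  "pmpypyoypp" → prefix "p" already present; 9 new (m, p, y, p, y, o, y, p, p)
  "pmop" → prefix "pm" already present; 2 new (o, p)
  "poym" → prefix "poy" already present; 1 new (m)
  "ppyoympm" → prefix "pp" already present; 6 new (y, o, y, m, p, m)
  "pmypmym" → prefix "pm" already present; 5 new (y, p, m, y, m)
  "pooy" → prefix "poo" already present; 1 new (y)
  "poopyymp" → prefix "poo" already present; 5 new (p, y, y, m, p)
  "poypppomoo" → prefix "poy" already present; 7 new (p, p, p, o, m, o, o)
  "pmym" → prefix "pmy" already present; 1 new (m)
  "pmopoom" → prefix "pmop" already present; 3 new (o, o, m)
  "poyopopppom" → prefix "poyo" already present; 7 new (p, o, p, p, p, o, m)
Total nodes = 11 + 5 + 3 + 4 + 9 + 2 + 1 + 6 + 5 + 1 + 5 + 7 + 1 + 3 + 7 = 70

70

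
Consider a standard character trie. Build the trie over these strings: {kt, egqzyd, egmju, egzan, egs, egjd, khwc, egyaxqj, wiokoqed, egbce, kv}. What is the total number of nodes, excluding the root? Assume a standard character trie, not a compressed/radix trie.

37

Count nodes per top-level branch (shared prefixes stored once):
  'e'-branch (egbce, egjd, egmju, egqzyd, egs, egyaxqj, egzan): 23 nodes
  'k'-branch (khwc, kt, kv): 6 nodes
  'w'-branch (wiokoqed): 8 nodes
Sum: 37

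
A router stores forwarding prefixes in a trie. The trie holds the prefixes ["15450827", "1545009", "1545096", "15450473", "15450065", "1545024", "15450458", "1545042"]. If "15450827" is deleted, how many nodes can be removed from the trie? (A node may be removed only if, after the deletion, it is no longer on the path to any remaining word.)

A node on "15450827"'s path can go only if nothing else ends at it or branches off below it.
The suffix "827" (3 nodes) is used only by "15450827"; the node for "15450" still has the child "0", so pruning stops there.
Nodes removed: 3

3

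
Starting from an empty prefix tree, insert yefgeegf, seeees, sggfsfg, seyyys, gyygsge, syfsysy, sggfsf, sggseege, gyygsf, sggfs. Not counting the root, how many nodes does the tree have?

43

Trace insertions, counting only characters that open a new branch:
  "yefgeegf" → 8 new (y, e, f, g, e, e, g, f)
  "seeees" → 6 new (s, e, e, e, e, s)
  "sggfsfg" → prefix "s" already present; 6 new (g, g, f, s, f, g)
  "seyyys" → prefix "se" already present; 4 new (y, y, y, s)
  "gyygsge" → 7 new (g, y, y, g, s, g, e)
  "syfsysy" → prefix "s" already present; 6 new (y, f, s, y, s, y)
  "sggfsf" → prefix "sggfsf" already present; 0 new (none)
  "sggseege" → prefix "sgg" already present; 5 new (s, e, e, g, e)
  "gyygsf" → prefix "gyygs" already present; 1 new (f)
  "sggfs" → prefix "sggfs" already present; 0 new (none)
Total nodes = 8 + 6 + 6 + 4 + 7 + 6 + 0 + 5 + 1 + 0 = 43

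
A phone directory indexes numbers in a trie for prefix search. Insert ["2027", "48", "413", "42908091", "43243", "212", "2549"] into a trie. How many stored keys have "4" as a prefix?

4

Traverse to the node for "4", then collect every word in that subtree.
Words under "4": 413, 42908091, 43243, 48
Count: 4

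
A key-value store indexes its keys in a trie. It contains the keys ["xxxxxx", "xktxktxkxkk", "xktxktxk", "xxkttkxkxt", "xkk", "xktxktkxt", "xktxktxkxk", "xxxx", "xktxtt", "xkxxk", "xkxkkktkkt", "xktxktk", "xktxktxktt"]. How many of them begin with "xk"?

10

Filter for entries beginning with "xk":
Matches: "xkk", "xktxktk", "xktxktkxt", "xktxktxk", "xktxktxktt", "xktxktxkxk", "xktxktxkxkk", "xktxtt", "xkxkkktkkt", "xkxxk"
Count: 10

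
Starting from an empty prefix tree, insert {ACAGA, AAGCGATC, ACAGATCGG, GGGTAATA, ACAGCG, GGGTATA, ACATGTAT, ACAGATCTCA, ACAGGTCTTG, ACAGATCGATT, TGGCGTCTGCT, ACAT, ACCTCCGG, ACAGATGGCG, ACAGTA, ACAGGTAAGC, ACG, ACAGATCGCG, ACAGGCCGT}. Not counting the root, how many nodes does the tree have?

79

Insert word by word; a character creates a node only if that edge doesn't already exist:
  "ACAGA" → 5 new (A, C, A, G, A)
  "AAGCGATC" → prefix "A" already present; 7 new (A, G, C, G, A, T, C)
  "ACAGATCGG" → prefix "ACAGA" already present; 4 new (T, C, G, G)
  "GGGTAATA" → 8 new (G, G, G, T, A, A, T, A)
  "ACAGCG" → prefix "ACAG" already present; 2 new (C, G)
  "GGGTATA" → prefix "GGGTA" already present; 2 new (T, A)
  "ACATGTAT" → prefix "ACA" already present; 5 new (T, G, T, A, T)
  "ACAGATCTCA" → prefix "ACAGATC" already present; 3 new (T, C, A)
  "ACAGGTCTTG" → prefix "ACAG" already present; 6 new (G, T, C, T, T, G)
  "ACAGATCGATT" → prefix "ACAGATCG" already present; 3 new (A, T, T)
  "TGGCGTCTGCT" → 11 new (T, G, G, C, G, T, C, T, G, C, T)
  "ACAT" → prefix "ACAT" already present; 0 new (none)
  "ACCTCCGG" → prefix "AC" already present; 6 new (C, T, C, C, G, G)
  "ACAGATGGCG" → prefix "ACAGAT" already present; 4 new (G, G, C, G)
  "ACAGTA" → prefix "ACAG" already present; 2 new (T, A)
  "ACAGGTAAGC" → prefix "ACAGGT" already present; 4 new (A, A, G, C)
  "ACG" → prefix "AC" already present; 1 new (G)
  "ACAGATCGCG" → prefix "ACAGATCG" already present; 2 new (C, G)
  "ACAGGCCGT" → prefix "ACAGG" already present; 4 new (C, C, G, T)
Total nodes = 5 + 7 + 4 + 8 + 2 + 2 + 5 + 3 + 6 + 3 + 11 + 0 + 6 + 4 + 2 + 4 + 1 + 2 + 4 = 79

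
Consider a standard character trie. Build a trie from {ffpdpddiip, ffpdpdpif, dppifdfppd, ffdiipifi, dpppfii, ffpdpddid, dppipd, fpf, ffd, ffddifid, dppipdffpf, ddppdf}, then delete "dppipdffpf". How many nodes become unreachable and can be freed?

Walk "dppipdffpf" from the leaf back toward the root, removing each node that no remaining word uses.
The suffix "ffpf" (4 nodes) is used only by "dppipdffpf"; "dppipd" is itself a stored word, so pruning stops there.
Nodes removed: 4

4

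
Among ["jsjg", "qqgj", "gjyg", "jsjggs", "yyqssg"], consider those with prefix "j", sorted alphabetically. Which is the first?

DFS of the "j" subtree visits, in order: "jsjg", "jsjggs"
The 1st is jsjg.

jsjg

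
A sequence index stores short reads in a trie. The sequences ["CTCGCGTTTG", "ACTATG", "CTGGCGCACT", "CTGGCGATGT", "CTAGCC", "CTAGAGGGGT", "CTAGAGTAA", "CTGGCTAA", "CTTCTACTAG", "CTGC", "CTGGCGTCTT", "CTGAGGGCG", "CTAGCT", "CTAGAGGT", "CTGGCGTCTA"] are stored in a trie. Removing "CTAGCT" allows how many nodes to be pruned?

1

A node on "CTAGCT"'s path can go only if nothing else ends at it or branches off below it.
The suffix "T" (1 node) is used only by "CTAGCT"; the node for "CTAGC" still has the child "C", so pruning stops there.
Nodes removed: 1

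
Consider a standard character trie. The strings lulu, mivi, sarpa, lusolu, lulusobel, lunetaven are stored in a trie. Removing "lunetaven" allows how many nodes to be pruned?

7

A node on "lunetaven"'s path can go only if nothing else ends at it or branches off below it.
The suffix "netaven" (7 nodes) is used only by "lunetaven"; the node for "lu" still has the child "l", so pruning stops there.
Nodes removed: 7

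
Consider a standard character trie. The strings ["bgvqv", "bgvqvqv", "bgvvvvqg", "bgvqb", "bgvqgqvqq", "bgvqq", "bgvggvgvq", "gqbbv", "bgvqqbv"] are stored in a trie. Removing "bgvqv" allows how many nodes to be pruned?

After clearing the end-marker at "bgvqv", prune upward until reaching a node still needed by another word.
Every node on "bgvqv" is still needed (e.g. by "bgvqvqv"), so nothing is freed.
Nodes removed: 0

0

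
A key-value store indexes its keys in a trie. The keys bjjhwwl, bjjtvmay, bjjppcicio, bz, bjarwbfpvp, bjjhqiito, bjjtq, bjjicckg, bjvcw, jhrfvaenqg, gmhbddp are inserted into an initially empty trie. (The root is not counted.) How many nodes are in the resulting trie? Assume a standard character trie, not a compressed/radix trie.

Count nodes per top-level branch (shared prefixes stored once):
  'b'-branch (bjarwbfpvp, bjjhqiito, bjjhwwl, bjjicckg, bjjppcicio, bjjtq, bjjtvmay, bjvcw, bz): 42 nodes
  'g'-branch (gmhbddp): 7 nodes
  'j'-branch (jhrfvaenqg): 10 nodes
Sum: 59

59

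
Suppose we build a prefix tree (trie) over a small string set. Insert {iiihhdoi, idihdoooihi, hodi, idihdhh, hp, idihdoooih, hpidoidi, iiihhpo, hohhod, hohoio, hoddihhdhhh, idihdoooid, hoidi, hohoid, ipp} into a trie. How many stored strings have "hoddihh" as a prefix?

Filter for entries beginning with "hoddihh":
Words under "hoddihh": hoddihhdhhh
Count: 1

1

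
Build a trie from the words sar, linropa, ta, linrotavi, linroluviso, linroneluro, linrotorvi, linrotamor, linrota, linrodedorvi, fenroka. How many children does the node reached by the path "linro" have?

5

Follow the path "linro" to its node, then look at its outgoing edges.
Distinct next characters after "linro": d, l, n, p, t.
That node has 5 child edges.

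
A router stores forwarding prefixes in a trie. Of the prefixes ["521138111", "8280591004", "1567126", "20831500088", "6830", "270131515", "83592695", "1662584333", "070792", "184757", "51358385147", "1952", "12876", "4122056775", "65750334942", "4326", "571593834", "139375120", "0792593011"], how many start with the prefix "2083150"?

Filter for entries beginning with "2083150":
Words under "2083150": 20831500088
Count: 1

1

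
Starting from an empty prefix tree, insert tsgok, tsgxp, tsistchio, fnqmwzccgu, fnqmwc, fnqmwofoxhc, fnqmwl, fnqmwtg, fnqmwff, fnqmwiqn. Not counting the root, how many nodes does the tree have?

Count nodes per top-level branch (shared prefixes stored once):
  'f'-branch (fnqmwc, fnqmwff, fnqmwiqn, fnqmwl, fnqmwofoxhc, fnqmwtg, fnqmwzccgu): 25 nodes
  't'-branch (tsgok, tsgxp, tsistchio): 14 nodes
Sum: 39

39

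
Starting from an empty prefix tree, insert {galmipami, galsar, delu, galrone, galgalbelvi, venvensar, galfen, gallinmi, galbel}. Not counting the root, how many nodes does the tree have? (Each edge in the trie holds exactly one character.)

Trace insertions, counting only characters that open a new branch:
  "galmipami" → 9 new (g, a, l, m, i, p, a, m, i)
  "galsar" → prefix "gal" already present; 3 new (s, a, r)
  "delu" → 4 new (d, e, l, u)
  "galrone" → prefix "gal" already present; 4 new (r, o, n, e)
  "galgalbelvi" → prefix "gal" already present; 8 new (g, a, l, b, e, l, v, i)
  "venvensar" → 9 new (v, e, n, v, e, n, s, a, r)
  "galfen" → prefix "gal" already present; 3 new (f, e, n)
  "gallinmi" → prefix "gal" already present; 5 new (l, i, n, m, i)
  "galbel" → prefix "gal" already present; 3 new (b, e, l)
Total nodes = 9 + 3 + 4 + 4 + 8 + 9 + 3 + 5 + 3 = 48

48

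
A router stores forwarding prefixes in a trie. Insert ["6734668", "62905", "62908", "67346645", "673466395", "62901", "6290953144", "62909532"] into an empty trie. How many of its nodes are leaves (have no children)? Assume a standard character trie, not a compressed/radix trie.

Leaves are exactly the stored words that no other stored word extends.
Those words: "62901", "62905", "62908", "6290953144", "62909532", "673466395", "67346645", "6734668"
Leaf count: 8

8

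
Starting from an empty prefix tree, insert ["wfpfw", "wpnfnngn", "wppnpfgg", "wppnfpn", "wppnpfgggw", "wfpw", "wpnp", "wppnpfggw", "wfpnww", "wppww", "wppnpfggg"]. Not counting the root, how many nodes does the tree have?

31

For each word, the new-node count is its length minus the longest prefix already in the trie:
  "wfpfw" → 5 new (w, f, p, f, w)
  "wpnfnngn" → prefix "w" already present; 7 new (p, n, f, n, n, g, n)
  "wppnpfgg" → prefix "wp" already present; 6 new (p, n, p, f, g, g)
  "wppnfpn" → prefix "wppn" already present; 3 new (f, p, n)
  "wppnpfgggw" → prefix "wppnpfgg" already present; 2 new (g, w)
  "wfpw" → prefix "wfp" already present; 1 new (w)
  "wpnp" → prefix "wpn" already present; 1 new (p)
  "wppnpfggw" → prefix "wppnpfgg" already present; 1 new (w)
  "wfpnww" → prefix "wfp" already present; 3 new (n, w, w)
  "wppww" → prefix "wpp" already present; 2 new (w, w)
  "wppnpfggg" → prefix "wppnpfggg" already present; 0 new (none)
Total nodes = 5 + 7 + 6 + 3 + 2 + 1 + 1 + 1 + 3 + 2 + 0 = 31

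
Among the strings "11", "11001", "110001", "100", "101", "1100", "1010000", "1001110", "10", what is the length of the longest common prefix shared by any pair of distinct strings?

The deepest shared node is where two words last agree before diverging.
e.g. "1100" and "110001" share the prefix "1100" of length 4; no pair shares a longer one.
Longest shared-prefix length: 4

4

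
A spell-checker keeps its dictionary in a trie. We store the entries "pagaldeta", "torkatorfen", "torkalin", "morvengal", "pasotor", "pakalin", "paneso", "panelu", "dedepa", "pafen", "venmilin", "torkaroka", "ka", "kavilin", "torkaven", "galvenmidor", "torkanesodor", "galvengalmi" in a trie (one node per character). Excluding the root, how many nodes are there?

102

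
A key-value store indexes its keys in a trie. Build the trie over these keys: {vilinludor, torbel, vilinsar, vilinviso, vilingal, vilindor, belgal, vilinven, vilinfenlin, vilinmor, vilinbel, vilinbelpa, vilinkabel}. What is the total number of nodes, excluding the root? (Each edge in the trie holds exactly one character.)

Insert word by word; a character creates a node only if that edge doesn't already exist:
  "vilinludor" → 10 new (v, i, l, i, n, l, u, d, o, r)
  "torbel" → 6 new (t, o, r, b, e, l)
  "vilinsar" → prefix "vilin" already present; 3 new (s, a, r)
  "vilinviso" → prefix "vilin" already present; 4 new (v, i, s, o)
  "vilingal" → prefix "vilin" already present; 3 new (g, a, l)
  "vilindor" → prefix "vilin" already present; 3 new (d, o, r)
  "belgal" → 6 new (b, e, l, g, a, l)
  "vilinven" → prefix "vilinv" already present; 2 new (e, n)
  "vilinfenlin" → prefix "vilin" already present; 6 new (f, e, n, l, i, n)
  "vilinmor" → prefix "vilin" already present; 3 new (m, o, r)
  "vilinbel" → prefix "vilin" already present; 3 new (b, e, l)
  "vilinbelpa" → prefix "vilinbel" already present; 2 new (p, a)
  "vilinkabel" → prefix "vilin" already present; 5 new (k, a, b, e, l)
Total nodes = 10 + 6 + 3 + 4 + 3 + 3 + 6 + 2 + 6 + 3 + 3 + 2 + 5 = 56

56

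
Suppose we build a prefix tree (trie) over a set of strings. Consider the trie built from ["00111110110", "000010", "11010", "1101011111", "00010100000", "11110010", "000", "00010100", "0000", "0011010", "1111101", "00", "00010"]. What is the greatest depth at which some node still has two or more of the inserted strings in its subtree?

8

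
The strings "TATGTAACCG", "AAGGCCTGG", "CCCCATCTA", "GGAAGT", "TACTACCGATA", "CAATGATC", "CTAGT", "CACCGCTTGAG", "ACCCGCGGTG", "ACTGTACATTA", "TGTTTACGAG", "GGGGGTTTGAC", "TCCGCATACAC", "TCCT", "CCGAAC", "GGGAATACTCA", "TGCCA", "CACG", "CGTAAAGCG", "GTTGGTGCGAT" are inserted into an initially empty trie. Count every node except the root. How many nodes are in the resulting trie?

144

For each word, the new-node count is its length minus the longest prefix already in the trie:
  "TATGTAACCG" → 10 new (T, A, T, G, T, A, A, C, C, G)
  "AAGGCCTGG" → 9 new (A, A, G, G, C, C, T, G, G)
  "CCCCATCTA" → 9 new (C, C, C, C, A, T, C, T, A)
  "GGAAGT" → 6 new (G, G, A, A, G, T)
  "TACTACCGATA" → prefix "TA" already present; 9 new (C, T, A, C, C, G, A, T, A)
  "CAATGATC" → prefix "C" already present; 7 new (A, A, T, G, A, T, C)
  "CTAGT" → prefix "C" already present; 4 new (T, A, G, T)
  "CACCGCTTGAG" → prefix "CA" already present; 9 new (C, C, G, C, T, T, G, A, G)
  "ACCCGCGGTG" → prefix "A" already present; 9 new (C, C, C, G, C, G, G, T, G)
  "ACTGTACATTA" → prefix "AC" already present; 9 new (T, G, T, A, C, A, T, T, A)
  "TGTTTACGAG" → prefix "T" already present; 9 new (G, T, T, T, A, C, G, A, G)
  "GGGGGTTTGAC" → prefix "GG" already present; 9 new (G, G, G, T, T, T, G, A, C)
  "TCCGCATACAC" → prefix "T" already present; 10 new (C, C, G, C, A, T, A, C, A, C)
  "TCCT" → prefix "TCC" already present; 1 new (T)
  "CCGAAC" → prefix "CC" already present; 4 new (G, A, A, C)
  "GGGAATACTCA" → prefix "GGG" already present; 8 new (A, A, T, A, C, T, C, A)
  "TGCCA" → prefix "TG" already present; 3 new (C, C, A)
  "CACG" → prefix "CAC" already present; 1 new (G)
  "CGTAAAGCG" → prefix "C" already present; 8 new (G, T, A, A, A, G, C, G)
  "GTTGGTGCGAT" → prefix "G" already present; 10 new (T, T, G, G, T, G, C, G, A, T)
Total nodes = 10 + 9 + 9 + 6 + 9 + 7 + 4 + 9 + 9 + 9 + 9 + 9 + 10 + 1 + 4 + 8 + 3 + 1 + 8 + 10 = 144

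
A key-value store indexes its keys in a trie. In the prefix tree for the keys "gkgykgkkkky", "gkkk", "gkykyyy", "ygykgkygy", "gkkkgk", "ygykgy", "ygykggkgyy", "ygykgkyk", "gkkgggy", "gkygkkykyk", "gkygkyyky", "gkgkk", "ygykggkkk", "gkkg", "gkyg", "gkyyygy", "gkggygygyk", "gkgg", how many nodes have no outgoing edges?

Leaves are exactly the stored words that no other stored word extends.
Those words: "gkggygygyk", "gkgkk", "gkgykgkkkky", "gkkgggy", "gkkkgk", "gkygkkykyk", "gkygkyyky", "gkykyyy", "gkyyygy", "ygykggkgyy", "ygykggkkk", "ygykgkygy", "ygykgkyk", "ygykgy"
Leaf count: 14

14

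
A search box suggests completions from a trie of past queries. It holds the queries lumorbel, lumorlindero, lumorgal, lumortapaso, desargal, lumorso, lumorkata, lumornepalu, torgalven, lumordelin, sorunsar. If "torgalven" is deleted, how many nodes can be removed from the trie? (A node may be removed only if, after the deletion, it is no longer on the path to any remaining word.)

After clearing the end-marker at "torgalven", prune upward until reaching a node still needed by another word.
No other word shares any prefix with "torgalven", so all 9 of its nodes go.
Nodes removed: 9

9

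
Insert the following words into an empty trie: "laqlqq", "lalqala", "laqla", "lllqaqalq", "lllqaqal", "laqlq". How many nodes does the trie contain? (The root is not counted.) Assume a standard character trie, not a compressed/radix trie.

Count nodes per top-level branch (shared prefixes stored once):
  'l'-branch (lalqala, laqla, laqlq, laqlqq, lllqaqal, lllqaqalq): 20 nodes
Sum: 20

20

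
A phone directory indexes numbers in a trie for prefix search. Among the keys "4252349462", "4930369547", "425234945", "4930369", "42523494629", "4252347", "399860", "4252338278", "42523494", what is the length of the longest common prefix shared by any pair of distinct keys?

10

Equivalently: take the maximum, over all pairs, of their longest common prefix length.
"4252349462" and "42523494629" agree on "4252349462" (10 characters) before diverging; nothing deeper is shared.
Longest shared-prefix length: 10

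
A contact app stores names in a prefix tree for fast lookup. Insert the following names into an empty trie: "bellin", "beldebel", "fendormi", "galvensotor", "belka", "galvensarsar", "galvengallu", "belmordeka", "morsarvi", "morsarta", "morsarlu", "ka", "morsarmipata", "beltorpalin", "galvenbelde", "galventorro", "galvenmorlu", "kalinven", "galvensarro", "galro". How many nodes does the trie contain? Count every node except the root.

Trace insertions, counting only characters that open a new branch:
  "bellin" → 6 new (b, e, l, l, i, n)
  "beldebel" → prefix "bel" already present; 5 new (d, e, b, e, l)
  "fendormi" → 8 new (f, e, n, d, o, r, m, i)
  "galvensotor" → 11 new (g, a, l, v, e, n, s, o, t, o, r)
  "belka" → prefix "bel" already present; 2 new (k, a)
  "galvensarsar" → prefix "galvens" already present; 5 new (a, r, s, a, r)
  "galvengallu" → prefix "galven" already present; 5 new (g, a, l, l, u)
  "belmordeka" → prefix "bel" already present; 7 new (m, o, r, d, e, k, a)
  "morsarvi" → 8 new (m, o, r, s, a, r, v, i)
  "morsarta" → prefix "morsar" already present; 2 new (t, a)
  "morsarlu" → prefix "morsar" already present; 2 new (l, u)
  "ka" → 2 new (k, a)
  "morsarmipata" → prefix "morsar" already present; 6 new (m, i, p, a, t, a)
  "beltorpalin" → prefix "bel" already present; 8 new (t, o, r, p, a, l, i, n)
  "galvenbelde" → prefix "galven" already present; 5 new (b, e, l, d, e)
  "galventorro" → prefix "galven" already present; 5 new (t, o, r, r, o)
  "galvenmorlu" → prefix "galven" already present; 5 new (m, o, r, l, u)
  "kalinven" → prefix "ka" already present; 6 new (l, i, n, v, e, n)
  "galvensarro" → prefix "galvensar" already present; 2 new (r, o)
  "galro" → prefix "gal" already present; 2 new (r, o)
Total nodes = 6 + 5 + 8 + 11 + 2 + 5 + 5 + 7 + 8 + 2 + 2 + 2 + 6 + 8 + 5 + 5 + 5 + 6 + 2 + 2 = 102

102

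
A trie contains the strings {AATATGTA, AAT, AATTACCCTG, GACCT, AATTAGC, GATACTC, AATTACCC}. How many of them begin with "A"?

5

Walk to "A"; the words in its subtree are exactly those with that prefix.
Matches: "AAT", "AATATGTA", "AATTACCC", "AATTACCCTG", "AATTAGC"
Count: 5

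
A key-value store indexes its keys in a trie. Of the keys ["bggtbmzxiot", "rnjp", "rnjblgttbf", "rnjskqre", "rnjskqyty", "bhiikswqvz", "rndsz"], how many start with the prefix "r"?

5

Traverse to the node for "r", then collect every word in that subtree.
Words under "r": rndsz, rnjblgttbf, rnjp, rnjskqre, rnjskqyty
Count: 5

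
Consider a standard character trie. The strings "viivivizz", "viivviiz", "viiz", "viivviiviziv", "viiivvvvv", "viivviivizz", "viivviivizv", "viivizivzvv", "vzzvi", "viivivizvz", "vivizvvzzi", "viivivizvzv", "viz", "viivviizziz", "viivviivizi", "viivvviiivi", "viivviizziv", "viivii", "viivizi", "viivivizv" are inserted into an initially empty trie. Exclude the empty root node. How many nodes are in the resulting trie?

For each word, the new-node count is its length minus the longest prefix already in the trie:
  "viivivizz" → 9 new (v, i, i, v, i, v, i, z, z)
  "viivviiz" → prefix "viiv" already present; 4 new (v, i, i, z)
  "viiz" → prefix "vii" already present; 1 new (z)
  "viivviiviziv" → prefix "viivvii" already present; 5 new (v, i, z, i, v)
  "viiivvvvv" → prefix "vii" already present; 6 new (i, v, v, v, v, v)
  "viivviivizz" → prefix "viivviiviz" already present; 1 new (z)
  "viivviivizv" → prefix "viivviiviz" already present; 1 new (v)
  "viivizivzvv" → prefix "viivi" already present; 6 new (z, i, v, z, v, v)
  "vzzvi" → prefix "v" already present; 4 new (z, z, v, i)
  "viivivizvz" → prefix "viiviviz" already present; 2 new (v, z)
  "vivizvvzzi" → prefix "vi" already present; 8 new (v, i, z, v, v, z, z, i)
  "viivivizvzv" → prefix "viivivizvz" already present; 1 new (v)
  "viz" → prefix "vi" already present; 1 new (z)
  "viivviizziz" → prefix "viivviiz" already present; 3 new (z, i, z)
  "viivviivizi" → prefix "viivviivizi" already present; 0 new (none)
  "viivvviiivi" → prefix "viivv" already present; 6 new (v, i, i, i, v, i)
  "viivviizziv" → prefix "viivviizzi" already present; 1 new (v)
  "viivii" → prefix "viivi" already present; 1 new (i)
  "viivizi" → prefix "viivizi" already present; 0 new (none)
  "viivivizv" → prefix "viivivizv" already present; 0 new (none)
Total nodes = 9 + 4 + 1 + 5 + 6 + 1 + 1 + 6 + 4 + 2 + 8 + 1 + 1 + 3 + 0 + 6 + 1 + 1 + 0 + 0 = 60

60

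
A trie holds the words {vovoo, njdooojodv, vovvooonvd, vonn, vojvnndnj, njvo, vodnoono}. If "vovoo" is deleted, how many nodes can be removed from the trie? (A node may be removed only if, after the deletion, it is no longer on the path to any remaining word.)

2

After clearing the end-marker at "vovoo", prune upward until reaching a node still needed by another word.
The suffix "oo" (2 nodes) is used only by "vovoo"; the node for "vov" still has the child "v", so pruning stops there.
Nodes removed: 2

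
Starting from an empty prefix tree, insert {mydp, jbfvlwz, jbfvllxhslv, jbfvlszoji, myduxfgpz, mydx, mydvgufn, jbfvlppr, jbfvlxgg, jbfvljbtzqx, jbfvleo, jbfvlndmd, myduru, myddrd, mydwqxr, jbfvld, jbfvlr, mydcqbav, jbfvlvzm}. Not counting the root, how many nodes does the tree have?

71

Count nodes per top-level branch (shared prefixes stored once):
  'j'-branch (jbfvld, jbfvleo, jbfvljbtzqx, jbfvllxhslv, jbfvlndmd, jbfvlppr, jbfvlr, jbfvlszoji, jbfvlvzm, jbfvlwz, jbfvlxgg): 41 nodes
  'm'-branch (mydcqbav, myddrd, mydp, myduru, myduxfgpz, mydvgufn, mydwqxr, mydx): 30 nodes
Sum: 71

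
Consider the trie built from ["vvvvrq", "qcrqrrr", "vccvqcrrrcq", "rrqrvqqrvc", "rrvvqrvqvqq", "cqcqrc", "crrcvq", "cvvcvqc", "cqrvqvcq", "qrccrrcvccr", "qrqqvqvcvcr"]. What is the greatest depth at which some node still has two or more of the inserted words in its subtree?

2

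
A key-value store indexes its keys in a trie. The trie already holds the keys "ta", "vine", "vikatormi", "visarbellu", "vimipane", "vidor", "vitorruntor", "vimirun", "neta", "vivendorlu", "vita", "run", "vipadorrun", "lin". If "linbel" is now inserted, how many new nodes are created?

The longest prefix of "linbel" already in the trie is "lin" (length 3).
New nodes needed: |"linbel"| − 3 = 6 − 3 = 3.

3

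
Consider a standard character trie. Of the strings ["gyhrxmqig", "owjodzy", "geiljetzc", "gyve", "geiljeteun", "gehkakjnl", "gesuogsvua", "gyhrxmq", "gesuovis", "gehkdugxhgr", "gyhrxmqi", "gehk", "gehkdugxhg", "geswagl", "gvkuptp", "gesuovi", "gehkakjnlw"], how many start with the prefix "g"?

Filter for entries beginning with "g":
Words under "g": gehk, gehkakjnl, gehkakjnlw, gehkdugxhg, gehkdugxhgr, geiljeteun, geiljetzc, gesuogsvua, gesuovi, gesuovis, geswagl, gvkuptp, gyhrxmq, gyhrxmqi, gyhrxmqig, gyve
Count: 16

16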